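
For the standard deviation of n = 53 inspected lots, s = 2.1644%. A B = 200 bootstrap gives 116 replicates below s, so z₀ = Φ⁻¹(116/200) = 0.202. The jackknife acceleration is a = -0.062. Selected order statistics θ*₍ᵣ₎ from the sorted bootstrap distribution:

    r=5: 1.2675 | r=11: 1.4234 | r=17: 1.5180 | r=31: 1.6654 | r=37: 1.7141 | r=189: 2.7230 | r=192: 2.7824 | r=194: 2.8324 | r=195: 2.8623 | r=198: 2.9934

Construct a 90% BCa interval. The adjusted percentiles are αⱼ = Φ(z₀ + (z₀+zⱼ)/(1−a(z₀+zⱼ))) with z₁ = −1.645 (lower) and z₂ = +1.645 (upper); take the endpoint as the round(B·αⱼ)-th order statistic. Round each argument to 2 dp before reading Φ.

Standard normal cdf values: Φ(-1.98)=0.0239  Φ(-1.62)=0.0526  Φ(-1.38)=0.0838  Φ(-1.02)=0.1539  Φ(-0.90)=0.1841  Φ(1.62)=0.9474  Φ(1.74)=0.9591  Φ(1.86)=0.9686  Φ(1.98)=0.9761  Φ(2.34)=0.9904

Lower: z₀ + z₁ = 0.202 + (-1.645) = -1.443; 1 − a(z₀+z₁) = 1 − (-0.062)(-1.443) = 0.9105; argument = 0.202 + (-1.443)/0.9105 = -1.3828 → -1.38.
α₁ = Φ(-1.38) = 0.0838; rank = round(200 × 0.0838) = 17; θ*₍17₎ = 1.5180.
Upper: z₀ + z₂ = 1.847; 1 − a(z₀+z₂) = 1.1145; argument = 1.8592 → 1.86; α₂ = 0.9686; rank = 194; θ*₍194₎ = 2.8324.

(1.5180, 2.8324)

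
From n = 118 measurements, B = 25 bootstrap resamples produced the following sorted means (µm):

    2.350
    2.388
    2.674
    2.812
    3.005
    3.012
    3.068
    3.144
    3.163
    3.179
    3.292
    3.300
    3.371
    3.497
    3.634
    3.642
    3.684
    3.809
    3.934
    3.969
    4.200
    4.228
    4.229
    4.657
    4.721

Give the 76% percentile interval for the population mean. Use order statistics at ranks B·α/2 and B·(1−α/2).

(2.674, 4.228)

α = 0.24; lower rank = 25 × 0.120 = 3; upper rank = 25 × 0.880 = 22.
The 3rd smallest replicate is 2.674; the 22nd is 4.228.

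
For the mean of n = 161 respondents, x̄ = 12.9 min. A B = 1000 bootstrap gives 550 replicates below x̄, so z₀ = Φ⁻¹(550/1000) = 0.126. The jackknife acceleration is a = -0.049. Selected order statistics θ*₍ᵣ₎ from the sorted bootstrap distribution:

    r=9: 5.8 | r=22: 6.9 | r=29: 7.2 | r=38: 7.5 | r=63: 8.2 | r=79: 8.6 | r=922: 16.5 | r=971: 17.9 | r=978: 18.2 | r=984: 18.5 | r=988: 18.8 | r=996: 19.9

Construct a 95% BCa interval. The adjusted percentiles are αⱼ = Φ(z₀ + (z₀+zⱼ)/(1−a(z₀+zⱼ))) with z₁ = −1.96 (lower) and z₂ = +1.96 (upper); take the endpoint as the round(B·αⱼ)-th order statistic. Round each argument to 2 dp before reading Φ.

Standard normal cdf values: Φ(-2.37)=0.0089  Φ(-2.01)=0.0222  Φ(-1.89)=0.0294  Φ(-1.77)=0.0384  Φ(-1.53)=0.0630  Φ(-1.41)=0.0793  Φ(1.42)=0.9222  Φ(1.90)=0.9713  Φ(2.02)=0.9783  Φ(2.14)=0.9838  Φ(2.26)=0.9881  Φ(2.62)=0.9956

(7.2, 18.2)

Lower: z₀ + z₁ = 0.126 + (-1.960) = -1.834; 1 − a(z₀+z₁) = 1 − (-0.049)(-1.834) = 0.9101; argument = 0.126 + (-1.834)/0.9101 = -1.8891 → -1.89.
α₁ = Φ(-1.89) = 0.0294; rank = round(1000 × 0.0294) = 29; θ*₍29₎ = 7.2.
Upper: z₀ + z₂ = 2.086; 1 − a(z₀+z₂) = 1.1022; argument = 2.0186 → 2.02; α₂ = 0.9783; rank = 978; θ*₍978₎ = 18.2.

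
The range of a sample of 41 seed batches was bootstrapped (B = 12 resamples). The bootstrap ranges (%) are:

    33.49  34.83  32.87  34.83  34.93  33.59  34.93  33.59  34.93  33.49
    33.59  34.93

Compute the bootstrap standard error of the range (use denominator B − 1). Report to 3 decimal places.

Bootstrap SE is the standard deviation of the 12 replicate ranges.
Mean of replicates: (33.49 + 34.83 + 32.87 + 34.83 + 34.93 + 33.59 + 34.93 + 33.59 + 34.93 + 33.49 + 33.59 + 34.93) / 12 = 410.0000 / 12 = 34.1667
Sum of squared deviations: (−0.6767)² + (+0.6633)² + (−1.2967)² + (+0.6633)² + (+0.7633)² + (−0.5767)² + (+0.7633)² + (−0.5767)² + (+0.7633)² + (−0.6767)² + (−0.5767)² + (+0.7633)² = 6.8055
Variance = 6.8055 / 11 = 0.6187
SE* = √0.6187

SE* = 0.787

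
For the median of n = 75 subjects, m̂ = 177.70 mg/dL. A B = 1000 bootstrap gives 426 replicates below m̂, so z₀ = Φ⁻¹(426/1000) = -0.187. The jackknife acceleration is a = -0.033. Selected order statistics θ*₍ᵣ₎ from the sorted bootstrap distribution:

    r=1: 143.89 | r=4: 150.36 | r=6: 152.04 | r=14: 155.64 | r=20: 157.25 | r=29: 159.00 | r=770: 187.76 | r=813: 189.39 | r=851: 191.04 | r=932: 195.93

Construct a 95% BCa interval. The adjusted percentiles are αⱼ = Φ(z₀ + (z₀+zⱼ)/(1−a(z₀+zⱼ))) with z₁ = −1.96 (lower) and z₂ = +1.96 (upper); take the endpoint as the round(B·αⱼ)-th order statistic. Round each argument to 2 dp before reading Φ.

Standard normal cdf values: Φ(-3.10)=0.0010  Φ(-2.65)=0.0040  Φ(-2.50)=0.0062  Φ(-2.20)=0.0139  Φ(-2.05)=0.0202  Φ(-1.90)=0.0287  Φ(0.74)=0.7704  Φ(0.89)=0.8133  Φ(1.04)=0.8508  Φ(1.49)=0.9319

(152.04, 195.93)

Lower: z₀ + z₁ = -0.187 + (-1.960) = -2.147; 1 − a(z₀+z₁) = 1 − (-0.033)(-2.147) = 0.9291; argument = -0.187 + (-2.147)/0.9291 = -2.4977 → -2.50.
α₁ = Φ(-2.50) = 0.0062; rank = round(1000 × 0.0062) = 6; θ*₍6₎ = 152.04.
Upper: z₀ + z₂ = 1.773; 1 − a(z₀+z₂) = 1.0585; argument = 1.4880 → 1.49; α₂ = 0.9319; rank = 932; θ*₍932₎ = 195.93.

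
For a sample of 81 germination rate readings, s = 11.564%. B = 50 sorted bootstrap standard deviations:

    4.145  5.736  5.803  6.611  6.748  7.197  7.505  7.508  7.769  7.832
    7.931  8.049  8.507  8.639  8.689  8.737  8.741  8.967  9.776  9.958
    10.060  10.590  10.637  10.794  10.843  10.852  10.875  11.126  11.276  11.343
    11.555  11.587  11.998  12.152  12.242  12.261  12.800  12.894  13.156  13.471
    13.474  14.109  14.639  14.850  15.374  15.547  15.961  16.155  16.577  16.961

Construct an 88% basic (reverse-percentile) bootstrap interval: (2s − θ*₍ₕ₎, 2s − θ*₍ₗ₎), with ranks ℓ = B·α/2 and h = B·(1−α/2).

(7.167, 17.325)

Percentile endpoints at ranks 3 and 47: θ*₍3₎ = 5.803, θ*₍47₎ = 15.961.
Basic interval reflects these around s:
  lower = 2 × 11.564 − 15.961 = 7.167
  upper = 2 × 11.564 − 5.803 = 17.325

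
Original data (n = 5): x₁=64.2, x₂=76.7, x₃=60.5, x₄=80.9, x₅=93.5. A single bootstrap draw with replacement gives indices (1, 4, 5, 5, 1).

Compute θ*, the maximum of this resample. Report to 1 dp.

θ* = 93.5

Resample values: 64.2, 80.9, 93.5, 93.5, 64.2.
Maximum = 93.5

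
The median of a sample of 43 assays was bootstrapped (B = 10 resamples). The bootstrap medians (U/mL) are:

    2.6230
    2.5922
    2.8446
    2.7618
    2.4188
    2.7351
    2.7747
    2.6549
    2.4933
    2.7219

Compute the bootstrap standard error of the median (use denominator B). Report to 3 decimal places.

SE* = 0.126

Bootstrap SE is the standard deviation of the 10 replicate medians.
Mean of replicates: (2.6230 + 2.5922 + 2.8446 + 2.7618 + 2.4188 + 2.7351 + 2.7747 + 2.6549 + 2.4933 + 2.7219) / 10 = 26.62030 / 10 = 2.66203
Sum of squared deviations: (−0.03903)² + (−0.06983)² + (+0.18257)² + (+0.09977)² + (−0.24323)² + (+0.07307)² + (+0.11267)² + (−0.00713)² + (−0.16873)² + (+0.05987)² = 0.15899
Variance = 0.15899 / 10 = 0.01590
SE* = √0.01590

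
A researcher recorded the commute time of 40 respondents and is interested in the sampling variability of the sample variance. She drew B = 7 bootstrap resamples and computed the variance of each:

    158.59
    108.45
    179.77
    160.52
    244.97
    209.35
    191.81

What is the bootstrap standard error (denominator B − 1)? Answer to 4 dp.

Bootstrap SE is the standard deviation of the 7 replicate variances.
Mean of replicates: (158.59 + 108.45 + 179.77 + 160.52 + 244.97 + 209.35 + 191.81) / 7 = 1253.46000 / 7 = 179.06571
Sum of squared deviations: (−20.47571)² + (−70.61571)² + (+0.70429)² + (−18.54571)² + (+65.90429)² + (+30.28429)² + (+12.74429)² = 11173.20317
Variance = 11173.20317 / 6 = 1862.20053
SE* = √1862.20053

SE* = 43.1532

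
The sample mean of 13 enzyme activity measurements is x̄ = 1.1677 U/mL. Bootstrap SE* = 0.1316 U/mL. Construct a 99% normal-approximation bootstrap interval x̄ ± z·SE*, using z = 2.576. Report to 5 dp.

Margin = 2.576 × 0.1316 = 0.339002
Interval: 1.1677 ± 0.339002

(0.82870, 1.50670)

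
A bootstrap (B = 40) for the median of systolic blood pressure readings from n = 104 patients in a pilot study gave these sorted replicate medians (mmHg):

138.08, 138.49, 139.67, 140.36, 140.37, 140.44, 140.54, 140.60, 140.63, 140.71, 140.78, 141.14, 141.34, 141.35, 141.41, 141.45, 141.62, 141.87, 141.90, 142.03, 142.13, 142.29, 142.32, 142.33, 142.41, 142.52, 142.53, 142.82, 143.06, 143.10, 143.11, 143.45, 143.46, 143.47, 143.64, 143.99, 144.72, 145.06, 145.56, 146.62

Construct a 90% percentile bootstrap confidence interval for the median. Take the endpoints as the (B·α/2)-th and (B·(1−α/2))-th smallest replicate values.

(138.49, 145.06)

α = 0.10; lower rank = 40 × 0.050 = 2; upper rank = 40 × 0.950 = 38.
The 2nd smallest replicate is 138.49; the 38th is 145.06.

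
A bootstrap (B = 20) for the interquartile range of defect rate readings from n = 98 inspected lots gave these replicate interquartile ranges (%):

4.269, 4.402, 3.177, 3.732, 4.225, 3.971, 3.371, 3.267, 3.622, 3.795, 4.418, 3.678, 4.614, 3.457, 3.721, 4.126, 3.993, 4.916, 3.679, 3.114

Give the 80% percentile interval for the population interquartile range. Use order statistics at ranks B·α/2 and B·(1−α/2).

Sorted replicates: 3.114, 3.177, 3.267, 3.371, 3.457, 3.622, 3.678, 3.679, 3.721, 3.732, 3.795, 3.971, 3.993, 4.126, 4.225, 4.269, 4.402, 4.418, 4.614, 4.916
α = 0.20; lower rank = 20 × 0.100 = 2; upper rank = 20 × 0.900 = 18.
The 2nd smallest replicate is 3.177; the 18th is 4.418.

(3.177, 4.418)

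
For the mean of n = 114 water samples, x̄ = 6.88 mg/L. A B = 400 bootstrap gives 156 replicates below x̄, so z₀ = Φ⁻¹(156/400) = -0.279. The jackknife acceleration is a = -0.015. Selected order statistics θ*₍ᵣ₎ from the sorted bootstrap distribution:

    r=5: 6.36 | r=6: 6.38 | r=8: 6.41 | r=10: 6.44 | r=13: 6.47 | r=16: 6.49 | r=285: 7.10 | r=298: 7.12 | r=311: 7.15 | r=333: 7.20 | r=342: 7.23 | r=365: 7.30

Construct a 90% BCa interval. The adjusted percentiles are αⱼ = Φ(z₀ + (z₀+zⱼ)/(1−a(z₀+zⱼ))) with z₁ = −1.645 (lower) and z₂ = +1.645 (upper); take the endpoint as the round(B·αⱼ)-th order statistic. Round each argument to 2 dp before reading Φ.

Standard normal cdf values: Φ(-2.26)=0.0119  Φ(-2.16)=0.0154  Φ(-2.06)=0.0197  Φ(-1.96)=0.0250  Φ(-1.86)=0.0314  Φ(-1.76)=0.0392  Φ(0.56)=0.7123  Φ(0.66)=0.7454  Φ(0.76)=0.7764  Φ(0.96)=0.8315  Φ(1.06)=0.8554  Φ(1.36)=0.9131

Lower: z₀ + z₁ = -0.279 + (-1.645) = -1.924; 1 − a(z₀+z₁) = 1 − (-0.015)(-1.924) = 0.9711; argument = -0.279 + (-1.924)/0.9711 = -2.2602 → -2.26.
α₁ = Φ(-2.26) = 0.0119; rank = round(400 × 0.0119) = 5; θ*₍5₎ = 6.36.
Upper: z₀ + z₂ = 1.366; 1 − a(z₀+z₂) = 1.0205; argument = 1.0596 → 1.06; α₂ = 0.8554; rank = 342; θ*₍342₎ = 7.23.

(6.36, 7.23)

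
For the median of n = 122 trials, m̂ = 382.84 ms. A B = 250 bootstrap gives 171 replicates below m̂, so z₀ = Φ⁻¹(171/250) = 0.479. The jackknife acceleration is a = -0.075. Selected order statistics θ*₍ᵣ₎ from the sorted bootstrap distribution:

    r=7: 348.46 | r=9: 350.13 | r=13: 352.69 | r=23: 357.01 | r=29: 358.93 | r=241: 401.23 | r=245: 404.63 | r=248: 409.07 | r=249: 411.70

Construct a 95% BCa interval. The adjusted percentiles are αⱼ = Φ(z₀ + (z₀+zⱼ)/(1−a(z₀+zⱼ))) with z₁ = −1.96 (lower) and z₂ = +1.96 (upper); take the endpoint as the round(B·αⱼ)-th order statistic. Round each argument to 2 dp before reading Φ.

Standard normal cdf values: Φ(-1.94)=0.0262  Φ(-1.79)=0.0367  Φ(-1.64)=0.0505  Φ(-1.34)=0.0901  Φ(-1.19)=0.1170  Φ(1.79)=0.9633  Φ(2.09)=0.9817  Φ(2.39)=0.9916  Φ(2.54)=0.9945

Lower: z₀ + z₁ = 0.479 + (-1.960) = -1.481; 1 − a(z₀+z₁) = 1 − (-0.075)(-1.481) = 0.8889; argument = 0.479 + (-1.481)/0.8889 = -1.1871 → -1.19.
α₁ = Φ(-1.19) = 0.1170; rank = round(250 × 0.1170) = 29; θ*₍29₎ = 358.93.
Upper: z₀ + z₂ = 2.439; 1 − a(z₀+z₂) = 1.1829; argument = 2.5408 → 2.54; α₂ = 0.9945; rank = 249; θ*₍249₎ = 411.70.

(358.93, 411.70)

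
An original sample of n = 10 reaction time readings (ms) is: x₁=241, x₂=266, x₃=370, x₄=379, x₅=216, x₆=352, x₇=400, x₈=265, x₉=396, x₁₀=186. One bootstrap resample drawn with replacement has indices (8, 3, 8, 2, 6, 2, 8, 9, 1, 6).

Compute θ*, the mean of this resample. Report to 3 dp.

Resample values: 265, 370, 265, 266, 352, 266, 265, 396, 241, 352.
Mean = (265 + 370 + 265 + 266 + 352 + 266 + 265 + 396 + 241 + 352) / 10 = 3038.0 / 10 = 303.800

θ* = 303.800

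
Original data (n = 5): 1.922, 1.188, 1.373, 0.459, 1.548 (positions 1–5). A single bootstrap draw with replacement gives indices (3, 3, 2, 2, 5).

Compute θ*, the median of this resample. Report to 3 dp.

Resample values: 1.373, 1.373, 1.188, 1.188, 1.548.
Sorted: 1.188, 1.188, 1.373, 1.373, 1.548
Median = middle value = 1.373

θ* = 1.373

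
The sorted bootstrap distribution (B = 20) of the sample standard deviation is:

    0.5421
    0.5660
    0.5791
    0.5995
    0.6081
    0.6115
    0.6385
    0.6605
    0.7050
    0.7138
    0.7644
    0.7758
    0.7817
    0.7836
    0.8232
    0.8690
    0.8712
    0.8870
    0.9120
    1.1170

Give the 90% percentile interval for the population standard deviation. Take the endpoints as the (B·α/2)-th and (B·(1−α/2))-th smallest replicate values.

(0.5421, 0.9120)

α = 0.10; lower rank = 20 × 0.050 = 1; upper rank = 20 × 0.950 = 19.
The 1st smallest replicate is 0.5421; the 19th is 0.9120.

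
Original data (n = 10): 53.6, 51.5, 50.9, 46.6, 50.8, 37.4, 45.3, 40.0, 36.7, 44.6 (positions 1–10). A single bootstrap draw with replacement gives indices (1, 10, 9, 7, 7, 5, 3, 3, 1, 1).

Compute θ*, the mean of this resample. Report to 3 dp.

θ* = 48.530

Resample values: 53.6, 44.6, 36.7, 45.3, 45.3, 50.8, 50.9, 50.9, 53.6, 53.6.
Mean = (53.6 + 44.6 + 36.7 + 45.3 + 45.3 + 50.8 + 50.9 + 50.9 + 53.6 + 53.6) / 10 = 485.30 / 10 = 48.530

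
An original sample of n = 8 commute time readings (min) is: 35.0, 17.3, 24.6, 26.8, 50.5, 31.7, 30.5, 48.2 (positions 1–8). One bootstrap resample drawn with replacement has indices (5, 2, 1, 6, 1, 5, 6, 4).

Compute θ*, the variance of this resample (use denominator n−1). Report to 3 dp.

θ* = 126.076

Resample values: 50.5, 17.3, 35.0, 31.7, 35.0, 50.5, 31.7, 26.8.
Mean = 34.8125; sum of squared deviations = 882.5287
s² = 882.5287 / 7 = 126.0755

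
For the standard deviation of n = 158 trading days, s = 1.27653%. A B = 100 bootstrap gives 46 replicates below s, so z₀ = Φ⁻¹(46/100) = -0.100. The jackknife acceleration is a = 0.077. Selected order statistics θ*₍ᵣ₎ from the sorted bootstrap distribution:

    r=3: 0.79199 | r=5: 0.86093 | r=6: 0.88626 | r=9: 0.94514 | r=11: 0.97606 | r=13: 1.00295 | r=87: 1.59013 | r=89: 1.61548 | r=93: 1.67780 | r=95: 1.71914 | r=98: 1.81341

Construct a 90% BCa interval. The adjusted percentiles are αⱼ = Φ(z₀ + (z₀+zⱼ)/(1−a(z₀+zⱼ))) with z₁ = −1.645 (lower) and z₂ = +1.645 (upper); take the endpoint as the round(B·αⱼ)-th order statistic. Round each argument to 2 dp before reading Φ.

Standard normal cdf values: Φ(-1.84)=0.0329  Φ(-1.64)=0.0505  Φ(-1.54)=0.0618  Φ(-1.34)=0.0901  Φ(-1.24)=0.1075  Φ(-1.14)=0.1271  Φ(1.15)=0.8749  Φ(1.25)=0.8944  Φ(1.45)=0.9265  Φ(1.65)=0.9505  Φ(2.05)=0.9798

Lower: z₀ + z₁ = -0.100 + (-1.645) = -1.745; 1 − a(z₀+z₁) = 1 − (0.077)(-1.745) = 1.1344; argument = -0.100 + (-1.745)/1.1344 = -1.6383 → -1.64.
α₁ = Φ(-1.64) = 0.0505; rank = round(100 × 0.0505) = 5; θ*₍5₎ = 0.86093.
Upper: z₀ + z₂ = 1.545; 1 − a(z₀+z₂) = 0.8810; argument = 1.6536 → 1.65; α₂ = 0.9505; rank = 95; θ*₍95₎ = 1.71914.

(0.86093, 1.71914)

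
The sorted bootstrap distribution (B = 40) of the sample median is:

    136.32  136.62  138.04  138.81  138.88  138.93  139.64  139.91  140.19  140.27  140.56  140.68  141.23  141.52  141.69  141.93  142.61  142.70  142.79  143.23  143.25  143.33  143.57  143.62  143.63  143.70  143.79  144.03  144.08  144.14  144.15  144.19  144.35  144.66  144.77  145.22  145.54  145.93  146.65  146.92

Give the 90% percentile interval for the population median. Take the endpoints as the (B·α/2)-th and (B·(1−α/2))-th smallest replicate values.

α = 0.10; lower rank = 40 × 0.050 = 2; upper rank = 40 × 0.950 = 38.
The 2nd smallest replicate is 136.62; the 38th is 145.93.

(136.62, 145.93)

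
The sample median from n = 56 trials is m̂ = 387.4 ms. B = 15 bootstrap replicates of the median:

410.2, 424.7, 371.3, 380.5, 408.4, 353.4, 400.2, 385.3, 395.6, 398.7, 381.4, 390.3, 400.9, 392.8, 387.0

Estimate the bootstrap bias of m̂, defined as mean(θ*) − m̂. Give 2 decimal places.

bias = +4.65

mean(θ*) = (410.2 + 424.7 + 371.3 + 380.5 + 408.4 + 353.4 + 400.2 + 385.3 + 395.6 + 398.7 + 381.4 + 390.3 + 400.9 + 392.8 + 387.0) / 15 = 392.047
bias = 392.047 − 387.4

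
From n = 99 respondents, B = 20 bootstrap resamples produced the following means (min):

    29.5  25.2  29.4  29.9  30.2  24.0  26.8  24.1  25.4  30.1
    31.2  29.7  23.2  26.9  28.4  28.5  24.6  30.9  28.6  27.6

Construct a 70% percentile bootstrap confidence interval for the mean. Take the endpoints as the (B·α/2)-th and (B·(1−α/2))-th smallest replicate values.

Sorted replicates: 23.2, 24.0, 24.1, 24.6, 25.2, 25.4, 26.8, 26.9, 27.6, 28.4, 28.5, 28.6, 29.4, 29.5, 29.7, 29.9, 30.1, 30.2, 30.9, 31.2
α = 0.30; lower rank = 20 × 0.150 = 3; upper rank = 20 × 0.850 = 17.
The 3rd smallest replicate is 24.1; the 17th is 30.1.

(24.1, 30.1)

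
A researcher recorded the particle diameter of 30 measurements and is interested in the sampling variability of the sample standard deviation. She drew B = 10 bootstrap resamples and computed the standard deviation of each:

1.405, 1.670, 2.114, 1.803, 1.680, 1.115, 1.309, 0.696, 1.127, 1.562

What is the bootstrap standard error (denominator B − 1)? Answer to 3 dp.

Bootstrap SE is the standard deviation of the 10 replicate standard deviations.
Mean of replicates: (1.405 + 1.670 + 2.114 + 1.803 + 1.680 + 1.115 + 1.309 + 0.696 + 1.127 + 1.562) / 10 = 14.4810 / 10 = 1.4481
Sum of squared deviations: (−0.0431)² + (+0.2219)² + (+0.6659)² + (+0.3549)² + (+0.2319)² + (−0.3331)² + (−0.1391)² + (−0.7521)² + (−0.3211)² + (+0.1139)² = 1.4863
Variance = 1.4863 / 9 = 0.1651
SE* = √0.1651

SE* = 0.406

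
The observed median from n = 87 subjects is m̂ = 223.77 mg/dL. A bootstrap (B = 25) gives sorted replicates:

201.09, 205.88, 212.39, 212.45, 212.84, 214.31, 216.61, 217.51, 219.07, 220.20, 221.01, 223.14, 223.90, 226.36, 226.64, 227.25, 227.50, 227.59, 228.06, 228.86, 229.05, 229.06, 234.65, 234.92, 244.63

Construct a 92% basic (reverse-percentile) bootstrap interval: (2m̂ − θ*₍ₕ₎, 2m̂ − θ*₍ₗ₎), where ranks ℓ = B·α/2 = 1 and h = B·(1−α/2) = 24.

Percentile endpoints at ranks 1 and 24: θ*₍1₎ = 201.09, θ*₍24₎ = 234.92.
Basic interval reflects these around m̂:
  lower = 2 × 223.77 − 234.92 = 212.62
  upper = 2 × 223.77 − 201.09 = 246.45

(212.62, 246.45)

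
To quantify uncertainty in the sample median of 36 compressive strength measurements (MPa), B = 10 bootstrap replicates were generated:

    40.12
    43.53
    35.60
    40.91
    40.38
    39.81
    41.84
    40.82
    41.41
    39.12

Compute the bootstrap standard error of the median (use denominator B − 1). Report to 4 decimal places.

Bootstrap SE is the standard deviation of the 10 replicate medians.
Mean of replicates: (40.12 + 43.53 + 35.60 + 40.91 + 40.38 + 39.81 + 41.84 + 40.82 + 41.41 + 39.12) / 10 = 403.54000 / 10 = 40.35400
Sum of squared deviations: (−0.23400)² + (+3.17600)² + (−4.75400)² + (+0.55600)² + (+0.02600)² + (−0.54400)² + (+1.48600)² + (+0.46600)² + (+1.05600)² + (−1.23400)² = 38.41124
Variance = 38.41124 / 9 = 4.26792
SE* = √4.26792

SE* = 2.0659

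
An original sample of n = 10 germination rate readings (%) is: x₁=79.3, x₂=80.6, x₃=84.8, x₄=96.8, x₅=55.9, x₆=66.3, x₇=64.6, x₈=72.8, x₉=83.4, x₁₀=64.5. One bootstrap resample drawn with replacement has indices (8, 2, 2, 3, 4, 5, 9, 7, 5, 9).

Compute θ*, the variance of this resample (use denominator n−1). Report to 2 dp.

Resample values: 72.8, 80.6, 80.6, 84.8, 96.8, 55.9, 83.4, 64.6, 55.9, 83.4.
Mean = 75.8800; sum of squared deviations = 1609.9960
s² = 1609.9960 / 9 = 178.8884

θ* = 178.89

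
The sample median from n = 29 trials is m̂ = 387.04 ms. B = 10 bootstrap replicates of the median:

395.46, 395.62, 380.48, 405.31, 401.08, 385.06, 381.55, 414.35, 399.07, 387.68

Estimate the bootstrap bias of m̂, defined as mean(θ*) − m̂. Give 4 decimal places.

mean(θ*) = (395.46 + 395.62 + 380.48 + 405.31 + 401.08 + 385.06 + 381.55 + 414.35 + 399.07 + 387.68) / 10 = 394.56600
bias = 394.56600 − 387.04

bias = +7.5260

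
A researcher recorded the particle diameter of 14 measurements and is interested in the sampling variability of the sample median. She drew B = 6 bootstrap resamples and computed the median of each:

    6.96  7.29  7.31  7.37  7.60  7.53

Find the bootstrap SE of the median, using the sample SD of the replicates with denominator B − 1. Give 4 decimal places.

Bootstrap SE is the standard deviation of the 6 replicate medians.
Mean of replicates: (6.96 + 7.29 + 7.31 + 7.37 + 7.60 + 7.53) / 6 = 44.060000 / 6 = 7.343333
Sum of squared deviations: (−0.383333)² + (−0.053333)² + (−0.033333)² + (+0.026667)² + (+0.256667)² + (+0.186667)² = 0.252333
Variance = 0.252333 / 5 = 0.050467
SE* = √0.050467

SE* = 0.2246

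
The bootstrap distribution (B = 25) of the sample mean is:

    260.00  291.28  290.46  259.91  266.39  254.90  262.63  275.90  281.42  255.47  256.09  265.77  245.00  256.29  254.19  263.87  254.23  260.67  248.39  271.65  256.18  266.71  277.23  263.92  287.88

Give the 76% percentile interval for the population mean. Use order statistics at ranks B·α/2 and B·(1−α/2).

Sorted replicates: 245.00, 248.39, 254.19, 254.23, 254.90, 255.47, 256.09, 256.18, 256.29, 259.91, 260.00, 260.67, 262.63, 263.87, 263.92, 265.77, 266.39, 266.71, 271.65, 275.90, 277.23, 281.42, 287.88, 290.46, 291.28
α = 0.24; lower rank = 25 × 0.120 = 3; upper rank = 25 × 0.880 = 22.
The 3rd smallest replicate is 254.19; the 22nd is 281.42.

(254.19, 281.42)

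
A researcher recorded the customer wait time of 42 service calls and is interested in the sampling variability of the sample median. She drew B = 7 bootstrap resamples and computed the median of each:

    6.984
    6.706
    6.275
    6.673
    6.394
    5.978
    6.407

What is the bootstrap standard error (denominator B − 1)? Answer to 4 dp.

SE* = 0.3288

Bootstrap SE is the standard deviation of the 7 replicate medians.
Mean of replicates: (6.984 + 6.706 + 6.275 + 6.673 + 6.394 + 5.978 + 6.407) / 7 = 45.41700 / 7 = 6.48814
Sum of squared deviations: (+0.49586)² + (+0.21786)² + (−0.21314)² + (+0.18486)² + (−0.09414)² + (−0.51014)² + (−0.08114)² = 0.64863
Variance = 0.64863 / 6 = 0.10811
SE* = √0.10811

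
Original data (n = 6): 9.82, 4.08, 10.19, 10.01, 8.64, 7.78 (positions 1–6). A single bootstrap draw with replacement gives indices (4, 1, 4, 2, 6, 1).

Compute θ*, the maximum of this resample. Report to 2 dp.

θ* = 10.01

Resample values: 10.01, 9.82, 10.01, 4.08, 7.78, 9.82.
Maximum = 10.01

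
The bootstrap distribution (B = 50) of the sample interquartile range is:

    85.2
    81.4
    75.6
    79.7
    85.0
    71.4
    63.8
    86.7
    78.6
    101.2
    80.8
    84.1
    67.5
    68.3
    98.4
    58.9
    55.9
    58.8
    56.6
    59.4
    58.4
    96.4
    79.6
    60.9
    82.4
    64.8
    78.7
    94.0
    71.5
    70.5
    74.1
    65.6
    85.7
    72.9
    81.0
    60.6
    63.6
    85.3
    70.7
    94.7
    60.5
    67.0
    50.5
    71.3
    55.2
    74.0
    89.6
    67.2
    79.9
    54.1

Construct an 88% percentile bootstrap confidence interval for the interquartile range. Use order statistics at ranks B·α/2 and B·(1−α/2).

Sorted replicates: 50.5, 54.1, 55.2, 55.9, 56.6, 58.4, 58.8, 58.9, 59.4, 60.5, 60.6, 60.9, 63.6, 63.8, 64.8, 65.6, 67.0, 67.2, 67.5, 68.3, 70.5, 70.7, 71.3, 71.4, 71.5, 72.9, 74.0, 74.1, 75.6, 78.6, 78.7, 79.6, 79.7, 79.9, 80.8, 81.0, 81.4, 82.4, 84.1, 85.0, 85.2, 85.3, 85.7, 86.7, 89.6, 94.0, 94.7, 96.4, 98.4, 101.2
α = 0.12; lower rank = 50 × 0.060 = 3; upper rank = 50 × 0.940 = 47.
The 3rd smallest replicate is 55.2; the 47th is 94.7.

(55.2, 94.7)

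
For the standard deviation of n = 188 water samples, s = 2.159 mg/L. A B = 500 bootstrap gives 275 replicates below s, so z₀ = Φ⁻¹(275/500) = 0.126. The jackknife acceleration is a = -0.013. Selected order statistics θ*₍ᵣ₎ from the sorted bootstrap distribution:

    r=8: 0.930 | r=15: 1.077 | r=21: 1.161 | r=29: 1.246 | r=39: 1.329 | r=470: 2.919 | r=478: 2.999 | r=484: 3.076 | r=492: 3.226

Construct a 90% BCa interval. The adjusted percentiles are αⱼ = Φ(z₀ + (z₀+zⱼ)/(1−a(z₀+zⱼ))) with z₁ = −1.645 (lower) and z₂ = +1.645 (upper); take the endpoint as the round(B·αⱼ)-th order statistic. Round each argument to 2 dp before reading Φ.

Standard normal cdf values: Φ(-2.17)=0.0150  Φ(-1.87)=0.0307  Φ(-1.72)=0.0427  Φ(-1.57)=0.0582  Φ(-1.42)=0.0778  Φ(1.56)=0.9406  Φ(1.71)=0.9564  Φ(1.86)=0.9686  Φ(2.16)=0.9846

Lower: z₀ + z₁ = 0.126 + (-1.645) = -1.519; 1 − a(z₀+z₁) = 1 − (-0.013)(-1.519) = 0.9803; argument = 0.126 + (-1.519)/0.9803 = -1.4236 → -1.42.
α₁ = Φ(-1.42) = 0.0778; rank = round(500 × 0.0778) = 39; θ*₍39₎ = 1.329.
Upper: z₀ + z₂ = 1.771; 1 − a(z₀+z₂) = 1.0230; argument = 1.8571 → 1.86; α₂ = 0.9686; rank = 484; θ*₍484₎ = 3.076.

(1.329, 3.076)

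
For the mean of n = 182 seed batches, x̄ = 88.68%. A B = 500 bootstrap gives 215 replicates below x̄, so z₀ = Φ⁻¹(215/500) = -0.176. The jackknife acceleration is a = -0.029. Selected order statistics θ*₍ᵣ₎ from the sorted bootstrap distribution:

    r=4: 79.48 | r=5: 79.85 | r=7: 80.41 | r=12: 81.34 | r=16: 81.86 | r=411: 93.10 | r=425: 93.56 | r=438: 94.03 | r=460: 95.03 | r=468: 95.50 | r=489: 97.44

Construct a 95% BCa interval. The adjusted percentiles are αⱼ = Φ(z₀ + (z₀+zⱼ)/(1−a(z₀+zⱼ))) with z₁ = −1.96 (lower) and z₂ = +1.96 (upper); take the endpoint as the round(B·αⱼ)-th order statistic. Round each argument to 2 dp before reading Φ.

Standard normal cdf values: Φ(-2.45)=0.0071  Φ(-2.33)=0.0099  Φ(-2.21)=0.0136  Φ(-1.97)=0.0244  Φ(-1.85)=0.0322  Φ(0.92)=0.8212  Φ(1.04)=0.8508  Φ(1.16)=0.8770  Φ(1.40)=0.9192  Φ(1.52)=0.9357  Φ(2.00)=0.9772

Lower: z₀ + z₁ = -0.176 + (-1.960) = -2.136; 1 − a(z₀+z₁) = 1 − (-0.029)(-2.136) = 0.9381; argument = -0.176 + (-2.136)/0.9381 = -2.4530 → -2.45.
α₁ = Φ(-2.45) = 0.0071; rank = round(500 × 0.0071) = 4; θ*₍4₎ = 79.48.
Upper: z₀ + z₂ = 1.784; 1 − a(z₀+z₂) = 1.0517; argument = 1.5202 → 1.52; α₂ = 0.9357; rank = 468; θ*₍468₎ = 95.50.

(79.48, 95.50)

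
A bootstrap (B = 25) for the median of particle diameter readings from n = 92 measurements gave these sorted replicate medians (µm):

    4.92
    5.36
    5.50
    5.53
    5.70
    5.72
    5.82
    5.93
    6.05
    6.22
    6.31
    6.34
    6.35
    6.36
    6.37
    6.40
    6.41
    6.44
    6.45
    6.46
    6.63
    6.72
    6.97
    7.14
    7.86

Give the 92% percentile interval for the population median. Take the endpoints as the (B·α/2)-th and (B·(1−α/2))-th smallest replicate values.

α = 0.08; lower rank = 25 × 0.040 = 1; upper rank = 25 × 0.960 = 24.
The 1st smallest replicate is 4.92; the 24th is 7.14.

(4.92, 7.14)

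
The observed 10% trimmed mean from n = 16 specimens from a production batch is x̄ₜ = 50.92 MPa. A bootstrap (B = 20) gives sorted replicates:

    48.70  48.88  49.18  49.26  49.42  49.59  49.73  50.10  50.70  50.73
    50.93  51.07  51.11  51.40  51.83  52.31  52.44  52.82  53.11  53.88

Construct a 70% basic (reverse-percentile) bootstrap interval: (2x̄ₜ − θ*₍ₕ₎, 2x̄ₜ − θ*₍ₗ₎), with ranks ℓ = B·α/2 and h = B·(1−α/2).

(49.40, 52.66)

Percentile endpoints at ranks 3 and 17: θ*₍3₎ = 49.18, θ*₍17₎ = 52.44.
Basic interval reflects these around x̄ₜ:
  lower = 2 × 50.92 − 52.44 = 49.40
  upper = 2 × 50.92 − 49.18 = 52.66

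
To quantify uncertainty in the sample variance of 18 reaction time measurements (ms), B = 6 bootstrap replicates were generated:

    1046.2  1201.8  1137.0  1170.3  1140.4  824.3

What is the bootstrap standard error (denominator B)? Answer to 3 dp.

Bootstrap SE is the standard deviation of the 6 replicate variances.
Mean of replicates: (1046.2 + 1201.8 + 1137.0 + 1170.3 + 1140.4 + 824.3) / 6 = 6520.0000 / 6 = 1086.6667
Sum of squared deviations: (−40.4667)² + (+115.1333)² + (+50.3333)² + (+83.6333)² + (+53.7333)² + (−262.3667)² = 96144.7533
Variance = 96144.7533 / 6 = 16024.1256
SE* = √16024.1256

SE* = 126.586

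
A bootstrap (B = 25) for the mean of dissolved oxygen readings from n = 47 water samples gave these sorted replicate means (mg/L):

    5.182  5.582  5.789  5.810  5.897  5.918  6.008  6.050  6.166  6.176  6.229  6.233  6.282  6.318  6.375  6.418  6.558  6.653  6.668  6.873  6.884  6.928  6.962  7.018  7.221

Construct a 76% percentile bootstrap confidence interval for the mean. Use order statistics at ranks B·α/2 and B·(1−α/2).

(5.789, 6.928)

α = 0.24; lower rank = 25 × 0.120 = 3; upper rank = 25 × 0.880 = 22.
The 3rd smallest replicate is 5.789; the 22nd is 6.928.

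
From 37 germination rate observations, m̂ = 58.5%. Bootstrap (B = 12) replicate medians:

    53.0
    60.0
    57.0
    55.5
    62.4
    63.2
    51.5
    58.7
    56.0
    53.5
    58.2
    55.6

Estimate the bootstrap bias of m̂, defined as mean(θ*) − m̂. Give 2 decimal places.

bias = −1.45

mean(θ*) = (53.0 + 60.0 + 57.0 + 55.5 + 62.4 + 63.2 + 51.5 + 58.7 + 56.0 + 53.5 + 58.2 + 55.6) / 12 = 57.050
bias = 57.050 − 58.5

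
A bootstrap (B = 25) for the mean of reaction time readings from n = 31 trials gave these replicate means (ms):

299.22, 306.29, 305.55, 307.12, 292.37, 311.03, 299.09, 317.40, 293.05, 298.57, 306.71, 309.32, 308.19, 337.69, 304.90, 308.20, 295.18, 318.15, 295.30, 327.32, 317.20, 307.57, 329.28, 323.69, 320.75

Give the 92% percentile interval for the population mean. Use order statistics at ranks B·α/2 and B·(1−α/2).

Sorted replicates: 292.37, 293.05, 295.18, 295.30, 298.57, 299.09, 299.22, 304.90, 305.55, 306.29, 306.71, 307.12, 307.57, 308.19, 308.20, 309.32, 311.03, 317.20, 317.40, 318.15, 320.75, 323.69, 327.32, 329.28, 337.69
α = 0.08; lower rank = 25 × 0.040 = 1; upper rank = 25 × 0.960 = 24.
The 1st smallest replicate is 292.37; the 24th is 329.28.

(292.37, 329.28)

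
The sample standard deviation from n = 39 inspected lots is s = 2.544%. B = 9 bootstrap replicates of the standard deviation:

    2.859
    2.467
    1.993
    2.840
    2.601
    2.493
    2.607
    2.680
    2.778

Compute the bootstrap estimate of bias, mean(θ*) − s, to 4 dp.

mean(θ*) = (2.859 + 2.467 + 1.993 + 2.840 + 2.601 + 2.493 + 2.607 + 2.680 + 2.778) / 9 = 2.59089
bias = 2.59089 − 2.544

bias = +0.0469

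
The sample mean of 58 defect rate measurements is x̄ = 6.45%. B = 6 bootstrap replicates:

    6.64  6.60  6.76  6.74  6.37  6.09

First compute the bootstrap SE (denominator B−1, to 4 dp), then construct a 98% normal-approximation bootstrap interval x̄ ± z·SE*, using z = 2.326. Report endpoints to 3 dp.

Mean of replicates = 6.5333; sum of squared deviations = 0.3331; SE* = √(0.3331/5) = 0.2581
Margin = 2.326 × 0.2581 = 0.6003
Interval: 6.45 ± 0.6003

(5.850, 7.050)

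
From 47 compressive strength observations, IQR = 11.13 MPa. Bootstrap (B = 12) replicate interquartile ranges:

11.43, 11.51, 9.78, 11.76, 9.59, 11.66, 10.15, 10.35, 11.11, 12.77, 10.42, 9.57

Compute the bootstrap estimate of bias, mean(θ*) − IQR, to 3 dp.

mean(θ*) = (11.43 + 11.51 + 9.78 + 11.76 + 9.59 + 11.66 + 10.15 + 10.35 + 11.11 + 12.77 + 10.42 + 9.57) / 12 = 10.8417
bias = 10.8417 − 11.13

bias = −0.288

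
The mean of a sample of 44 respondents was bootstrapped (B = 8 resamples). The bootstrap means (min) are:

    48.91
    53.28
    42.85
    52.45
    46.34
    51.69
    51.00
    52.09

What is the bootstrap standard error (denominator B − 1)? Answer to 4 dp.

SE* = 3.5946

Bootstrap SE is the standard deviation of the 8 replicate means.
Mean of replicates: (48.91 + 53.28 + 42.85 + 52.45 + 46.34 + 51.69 + 51.00 + 52.09) / 8 = 398.61000 / 8 = 49.82625
Sum of squared deviations: (−0.91625)² + (+3.45375)² + (−6.97625)² + (+2.62375)² + (−3.48625)² + (+1.86375)² + (+1.17375)² + (+2.26375)² = 90.44979
Variance = 90.44979 / 7 = 12.92140
SE* = √12.92140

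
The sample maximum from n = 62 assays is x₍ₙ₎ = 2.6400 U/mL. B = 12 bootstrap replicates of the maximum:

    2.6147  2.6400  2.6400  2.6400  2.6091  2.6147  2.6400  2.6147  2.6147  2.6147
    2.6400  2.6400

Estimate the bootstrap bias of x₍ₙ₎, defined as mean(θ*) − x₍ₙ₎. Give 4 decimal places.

mean(θ*) = (2.6147 + 2.6400 + 2.6400 + 2.6400 + 2.6091 + 2.6147 + 2.6400 + 2.6147 + 2.6147 + 2.6147 + 2.6400 + 2.6400) / 12 = 2.62688
bias = 2.62688 − 2.6400

bias = −0.0131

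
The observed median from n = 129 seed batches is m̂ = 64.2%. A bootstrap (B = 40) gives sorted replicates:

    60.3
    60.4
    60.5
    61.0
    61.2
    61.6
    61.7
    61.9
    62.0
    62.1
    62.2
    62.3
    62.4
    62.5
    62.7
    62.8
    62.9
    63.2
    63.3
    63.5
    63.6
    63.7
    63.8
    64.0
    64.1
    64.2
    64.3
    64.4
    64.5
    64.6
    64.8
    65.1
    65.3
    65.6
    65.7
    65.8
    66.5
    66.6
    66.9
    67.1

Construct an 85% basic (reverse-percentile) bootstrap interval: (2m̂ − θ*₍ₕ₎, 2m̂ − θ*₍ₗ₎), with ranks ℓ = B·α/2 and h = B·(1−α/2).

Percentile endpoints at ranks 3 and 37: θ*₍3₎ = 60.5, θ*₍37₎ = 66.5.
Basic interval reflects these around m̂:
  lower = 2 × 64.2 − 66.5 = 61.9
  upper = 2 × 64.2 − 60.5 = 67.9

(61.9, 67.9)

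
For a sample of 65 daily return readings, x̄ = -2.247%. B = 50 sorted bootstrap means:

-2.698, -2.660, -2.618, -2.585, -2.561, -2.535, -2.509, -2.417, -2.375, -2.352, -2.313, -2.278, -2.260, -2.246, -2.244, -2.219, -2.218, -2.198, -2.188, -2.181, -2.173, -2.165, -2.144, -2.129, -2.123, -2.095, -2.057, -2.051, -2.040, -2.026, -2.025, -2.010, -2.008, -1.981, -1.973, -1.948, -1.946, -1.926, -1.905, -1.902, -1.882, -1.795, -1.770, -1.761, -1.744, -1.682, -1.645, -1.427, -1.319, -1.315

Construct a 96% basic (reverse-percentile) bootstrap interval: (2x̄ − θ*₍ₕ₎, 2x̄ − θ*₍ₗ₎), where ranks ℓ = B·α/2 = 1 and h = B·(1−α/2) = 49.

(-3.175, -1.796)

Percentile endpoints at ranks 1 and 49: θ*₍1₎ = -2.698, θ*₍49₎ = -1.319.
Basic interval reflects these around x̄:
  lower = 2 × -2.247 − -1.319 = -3.175
  upper = 2 × -2.247 − -2.698 = -1.796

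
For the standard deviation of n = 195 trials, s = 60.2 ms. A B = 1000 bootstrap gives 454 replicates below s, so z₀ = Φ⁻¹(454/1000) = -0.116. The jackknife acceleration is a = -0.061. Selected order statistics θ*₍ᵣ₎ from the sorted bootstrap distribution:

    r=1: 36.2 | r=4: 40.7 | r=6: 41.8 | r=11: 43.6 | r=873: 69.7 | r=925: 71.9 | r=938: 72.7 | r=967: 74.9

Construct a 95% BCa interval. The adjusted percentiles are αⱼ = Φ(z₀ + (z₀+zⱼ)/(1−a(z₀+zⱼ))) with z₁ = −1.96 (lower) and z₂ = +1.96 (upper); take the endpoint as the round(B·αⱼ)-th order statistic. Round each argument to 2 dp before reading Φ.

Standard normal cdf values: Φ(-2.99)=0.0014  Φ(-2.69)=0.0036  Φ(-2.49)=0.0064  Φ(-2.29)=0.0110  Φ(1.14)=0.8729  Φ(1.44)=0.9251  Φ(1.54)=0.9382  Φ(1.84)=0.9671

(41.8, 72.7)

Lower: z₀ + z₁ = -0.116 + (-1.960) = -2.076; 1 − a(z₀+z₁) = 1 − (-0.061)(-2.076) = 0.8734; argument = -0.116 + (-2.076)/0.8734 = -2.4930 → -2.49.
α₁ = Φ(-2.49) = 0.0064; rank = round(1000 × 0.0064) = 6; θ*₍6₎ = 41.8.
Upper: z₀ + z₂ = 1.844; 1 − a(z₀+z₂) = 1.1125; argument = 1.5416 → 1.54; α₂ = 0.9382; rank = 938; θ*₍938₎ = 72.7.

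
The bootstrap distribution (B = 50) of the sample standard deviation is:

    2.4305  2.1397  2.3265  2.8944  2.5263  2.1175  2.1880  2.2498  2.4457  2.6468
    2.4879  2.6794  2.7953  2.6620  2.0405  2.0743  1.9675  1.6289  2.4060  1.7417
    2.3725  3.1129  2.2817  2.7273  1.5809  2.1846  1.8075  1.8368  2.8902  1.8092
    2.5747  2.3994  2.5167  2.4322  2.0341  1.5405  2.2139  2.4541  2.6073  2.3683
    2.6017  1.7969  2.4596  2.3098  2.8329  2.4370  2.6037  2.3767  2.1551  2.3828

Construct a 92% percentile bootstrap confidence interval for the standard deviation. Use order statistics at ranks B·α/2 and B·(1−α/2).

Sorted replicates: 1.5405, 1.5809, 1.6289, 1.7417, 1.7969, 1.8075, 1.8092, 1.8368, 1.9675, 2.0341, 2.0405, 2.0743, 2.1175, 2.1397, 2.1551, 2.1846, 2.1880, 2.2139, 2.2498, 2.2817, 2.3098, 2.3265, 2.3683, 2.3725, 2.3767, 2.3828, 2.3994, 2.4060, 2.4305, 2.4322, 2.4370, 2.4457, 2.4541, 2.4596, 2.4879, 2.5167, 2.5263, 2.5747, 2.6017, 2.6037, 2.6073, 2.6468, 2.6620, 2.6794, 2.7273, 2.7953, 2.8329, 2.8902, 2.8944, 3.1129
α = 0.08; lower rank = 50 × 0.040 = 2; upper rank = 50 × 0.960 = 48.
The 2nd smallest replicate is 1.5809; the 48th is 2.8902.

(1.5809, 2.8902)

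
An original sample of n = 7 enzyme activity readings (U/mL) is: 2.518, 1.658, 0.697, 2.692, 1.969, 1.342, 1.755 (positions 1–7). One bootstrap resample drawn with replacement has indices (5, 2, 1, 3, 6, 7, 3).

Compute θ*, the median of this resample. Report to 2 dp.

Resample values: 1.969, 1.658, 2.518, 0.697, 1.342, 1.755, 0.697.
Sorted: 0.697, 0.697, 1.342, 1.658, 1.755, 1.969, 2.518
Median = middle value = 1.66

θ* = 1.66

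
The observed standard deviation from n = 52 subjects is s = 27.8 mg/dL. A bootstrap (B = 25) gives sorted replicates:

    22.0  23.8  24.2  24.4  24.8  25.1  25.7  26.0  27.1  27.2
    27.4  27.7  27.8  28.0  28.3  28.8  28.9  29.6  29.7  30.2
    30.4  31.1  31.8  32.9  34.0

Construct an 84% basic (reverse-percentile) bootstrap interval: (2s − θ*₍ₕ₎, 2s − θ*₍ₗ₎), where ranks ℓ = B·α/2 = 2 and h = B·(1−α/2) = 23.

Percentile endpoints at ranks 2 and 23: θ*₍2₎ = 23.8, θ*₍23₎ = 31.8.
Basic interval reflects these around s:
  lower = 2 × 27.8 − 31.8 = 23.8
  upper = 2 × 27.8 − 23.8 = 31.8

(23.8, 31.8)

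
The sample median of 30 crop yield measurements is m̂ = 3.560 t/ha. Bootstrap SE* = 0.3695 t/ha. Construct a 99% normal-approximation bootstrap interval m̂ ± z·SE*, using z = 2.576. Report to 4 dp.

(2.6082, 4.5118)

Margin = 2.576 × 0.3695 = 0.95183
Interval: 3.560 ± 0.95183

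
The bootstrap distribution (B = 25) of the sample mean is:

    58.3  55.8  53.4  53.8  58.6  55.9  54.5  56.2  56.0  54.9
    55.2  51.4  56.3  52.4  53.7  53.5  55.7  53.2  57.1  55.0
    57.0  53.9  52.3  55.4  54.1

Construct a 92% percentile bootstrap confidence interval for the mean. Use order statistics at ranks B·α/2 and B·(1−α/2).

Sorted replicates: 51.4, 52.3, 52.4, 53.2, 53.4, 53.5, 53.7, 53.8, 53.9, 54.1, 54.5, 54.9, 55.0, 55.2, 55.4, 55.7, 55.8, 55.9, 56.0, 56.2, 56.3, 57.0, 57.1, 58.3, 58.6
α = 0.08; lower rank = 25 × 0.040 = 1; upper rank = 25 × 0.960 = 24.
The 1st smallest replicate is 51.4; the 24th is 58.3.

(51.4, 58.3)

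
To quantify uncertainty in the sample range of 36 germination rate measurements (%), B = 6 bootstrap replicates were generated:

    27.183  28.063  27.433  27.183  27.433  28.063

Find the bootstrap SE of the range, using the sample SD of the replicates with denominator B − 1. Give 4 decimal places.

SE* = 0.4056

Bootstrap SE is the standard deviation of the 6 replicate ranges.
Mean of replicates: (27.183 + 28.063 + 27.433 + 27.183 + 27.433 + 28.063) / 6 = 165.35800 / 6 = 27.55967
Sum of squared deviations: (−0.37667)² + (+0.50333)² + (−0.12667)² + (−0.37667)² + (−0.12667)² + (+0.50333)² = 0.82253
Variance = 0.82253 / 5 = 0.16451
SE* = √0.16451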